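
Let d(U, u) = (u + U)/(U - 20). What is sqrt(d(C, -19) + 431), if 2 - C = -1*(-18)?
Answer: sqrt(15551)/6 ≈ 20.784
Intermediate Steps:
C = -16 (C = 2 - (-1)*(-18) = 2 - 1*18 = 2 - 18 = -16)
d(U, u) = (U + u)/(-20 + U)
sqrt(d(C, -19) + 431) = sqrt((-16 - 19)/(-20 - 16) + 431) = sqrt(-35/(-36) + 431) = sqrt(-1/36*(-35) + 431) = sqrt(35/36 + 431) = sqrt(15551/36) = sqrt(15551)/6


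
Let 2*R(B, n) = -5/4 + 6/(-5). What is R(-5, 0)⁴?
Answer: 5764801/2560000 ≈ 2.2519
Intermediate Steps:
R(B, n) = -49/40 (R(B, n) = (-5/4 + 6/(-5))/2 = (-5*¼ + 6*(-⅕))/2 = (-5/4 - 6/5)/2 = (½)*(-49/20) = -49/40)
R(-5, 0)⁴ = (-49/40)⁴ = 5764801/2560000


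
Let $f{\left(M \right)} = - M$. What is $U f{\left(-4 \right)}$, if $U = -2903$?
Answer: $-11612$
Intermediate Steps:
$U f{\left(-4 \right)} = - 2903 \left(\left(-1\right) \left(-4\right)\right) = \left(-2903\right) 4 = -11612$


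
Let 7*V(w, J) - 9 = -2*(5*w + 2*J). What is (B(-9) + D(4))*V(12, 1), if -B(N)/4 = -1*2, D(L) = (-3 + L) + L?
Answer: -1495/7 ≈ -213.57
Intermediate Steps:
D(L) = -3 + 2*L
V(w, J) = 9/7 - 10*w/7 - 4*J/7 (V(w, J) = 9/7 + (-2*(5*w + 2*J))/7 = 9/7 + (-2*(2*J + 5*w))/7 = 9/7 + (-10*w - 4*J)/7 = 9/7 + (-10*w/7 - 4*J/7) = 9/7 - 10*w/7 - 4*J/7)
B(N) = 8 (B(N) = -(-4)*2 = -4*(-2) = 8)
(B(-9) + D(4))*V(12, 1) = (8 + (-3 + 2*4))*(9/7 - 10/7*12 - 4/7*1) = (8 + (-3 + 8))*(9/7 - 120/7 - 4/7) = (8 + 5)*(-115/7) = 13*(-115/7) = -1495/7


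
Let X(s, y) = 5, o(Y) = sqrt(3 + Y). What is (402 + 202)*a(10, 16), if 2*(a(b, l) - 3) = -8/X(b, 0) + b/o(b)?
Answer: 6644/5 + 3020*sqrt(13)/13 ≈ 2166.4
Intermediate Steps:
a(b, l) = 11/5 + b/(2*sqrt(3 + b)) (a(b, l) = 3 + (-8/5 + b/(sqrt(3 + b)))/2 = 3 + (-8*1/5 + b/sqrt(3 + b))/2 = 3 + (-8/5 + b/sqrt(3 + b))/2 = 3 + (-4/5 + b/(2*sqrt(3 + b))) = 11/5 + b/(2*sqrt(3 + b)))
(402 + 202)*a(10, 16) = (402 + 202)*(11/5 + (1/2)*10/sqrt(3 + 10)) = 604*(11/5 + (1/2)*10/sqrt(13)) = 604*(11/5 + (1/2)*10*(sqrt(13)/13)) = 604*(11/5 + 5*sqrt(13)/13) = 6644/5 + 3020*sqrt(13)/13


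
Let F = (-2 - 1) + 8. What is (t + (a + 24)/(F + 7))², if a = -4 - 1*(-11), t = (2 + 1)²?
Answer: 19321/144 ≈ 134.17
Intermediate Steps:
F = 5 (F = -3 + 8 = 5)
t = 9 (t = 3² = 9)
a = 7 (a = -4 + 11 = 7)
(t + (a + 24)/(F + 7))² = (9 + (7 + 24)/(5 + 7))² = (9 + 31/12)² = (139/12)² = 19321/144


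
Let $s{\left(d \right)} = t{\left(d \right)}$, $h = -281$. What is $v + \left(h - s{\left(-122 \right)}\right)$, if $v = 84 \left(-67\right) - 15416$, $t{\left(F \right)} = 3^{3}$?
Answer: $-21352$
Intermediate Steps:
$t{\left(F \right)} = 27$
$s{\left(d \right)} = 27$
$v = -21044$ ($v = -5628 - 15416 = -21044$)
$v + \left(h - s{\left(-122 \right)}\right) = -21044 - 308 = -21352$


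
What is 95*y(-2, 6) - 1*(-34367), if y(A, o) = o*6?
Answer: 37787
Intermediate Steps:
y(A, o) = 6*o
95*y(-2, 6) - 1*(-34367) = 95*(6*6) - 1*(-34367) = 95*36 + 34367 = 3420 + 34367 = 37787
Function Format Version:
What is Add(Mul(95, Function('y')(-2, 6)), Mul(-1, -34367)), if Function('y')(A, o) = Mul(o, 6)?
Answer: 37787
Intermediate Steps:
Function('y')(A, o) = Mul(6, o)
Add(Mul(95, Function('y')(-2, 6)), Mul(-1, -34367)) = Add(Mul(95, Mul(6, 6)), Mul(-1, -34367)) = Add(Mul(95, 36), 34367) = Add(3420, 34367) = 37787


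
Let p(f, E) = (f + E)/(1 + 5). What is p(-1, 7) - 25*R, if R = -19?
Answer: 476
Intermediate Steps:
p(f, E) = E/6 + f/6 (p(f, E) = (E + f)/6 = (E + f)*(⅙) = E/6 + f/6)
p(-1, 7) - 25*R = ((⅙)*7 + (⅙)*(-1)) - 25*(-19) = (7/6 - ⅙) + 475 = 1 + 475 = 476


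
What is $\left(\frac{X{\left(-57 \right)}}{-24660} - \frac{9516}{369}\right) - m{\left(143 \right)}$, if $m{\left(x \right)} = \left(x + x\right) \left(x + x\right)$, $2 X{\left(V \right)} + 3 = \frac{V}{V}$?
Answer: $- \frac{82726737559}{1011060} \approx -81822.0$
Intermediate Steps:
$X{\left(V \right)} = -1$ ($X{\left(V \right)} = - \frac{3}{2} + \frac{V \frac{1}{V}}{2} = - \frac{3}{2} + \frac{1}{2} \cdot 1 = - \frac{3}{2} + \frac{1}{2} = -1$)
$m{\left(x \right)} = 4 x^{2}$ ($m{\left(x \right)} = 2 x 2 x = 4 x^{2}$)
$\left(\frac{X{\left(-57 \right)}}{-24660} - \frac{9516}{369}\right) - m{\left(143 \right)} = \left(- \frac{1}{-24660} - \frac{9516}{369}\right) - 4 \cdot 143^{2} = \left(\left(-1\right) \left(- \frac{1}{24660}\right) - \frac{3172}{123}\right) - 4 \cdot 20449 = \left(\frac{1}{24660} - \frac{3172}{123}\right) - 81796 = - \frac{26073799}{1011060} - 81796 = - \frac{82726737559}{1011060}$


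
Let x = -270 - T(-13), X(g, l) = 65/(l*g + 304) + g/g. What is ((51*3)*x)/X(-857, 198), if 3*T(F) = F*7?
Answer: -2070356186/56439 ≈ -36683.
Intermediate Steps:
T(F) = 7*F/3 (T(F) = (F*7)/3 = (7*F)/3 = 7*F/3)
X(g, l) = 1 + 65/(304 + g*l) (X(g, l) = 65/(g*l + 304) + 1 = 65/(304 + g*l) + 1 = 1 + 65/(304 + g*l))
x = -719/3 (x = -270 - 7*(-13)/3 = -270 - 1*(-91/3) = -270 + 91/3 = -719/3 ≈ -239.67)
((51*3)*x)/X(-857, 198) = ((51*3)*(-719/3))/(((369 - 857*198)/(304 - 857*198))) = (153*(-719/3))/(((369 - 169686)/(304 - 169686))) = -36669/(-169317/(-169382)) = -36669/((-1/169382*(-169317))) = -36669/169317/169382 = -36669*169382/169317 = -2070356186/56439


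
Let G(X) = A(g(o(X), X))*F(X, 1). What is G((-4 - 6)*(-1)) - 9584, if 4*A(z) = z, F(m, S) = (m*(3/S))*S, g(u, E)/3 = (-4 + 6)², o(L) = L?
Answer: -9494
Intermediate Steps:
g(u, E) = 12 (g(u, E) = 3*(-4 + 6)² = 3*2² = 3*4 = 12)
F(m, S) = 3*m (F(m, S) = (3*m/S)*S = 3*m)
A(z) = z/4
G(X) = 9*X (G(X) = ((¼)*12)*(3*X) = 3*(3*X) = 9*X)
G((-4 - 6)*(-1)) - 9584 = 9*((-4 - 6)*(-1)) - 9584 = 9*(-10*(-1)) - 9584 = 9*10 - 9584 = 90 - 9584 = -9494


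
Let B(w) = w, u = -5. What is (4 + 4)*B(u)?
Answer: -40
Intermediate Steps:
(4 + 4)*B(u) = (4 + 4)*(-5) = 8*(-5) = -40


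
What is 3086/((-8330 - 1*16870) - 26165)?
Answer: -3086/51365 ≈ -0.060080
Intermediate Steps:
3086/((-8330 - 1*16870) - 26165) = 3086/((-8330 - 16870) - 26165) = 3086/(-25200 - 26165) = 3086/(-51365) = 3086*(-1/51365) = -3086/51365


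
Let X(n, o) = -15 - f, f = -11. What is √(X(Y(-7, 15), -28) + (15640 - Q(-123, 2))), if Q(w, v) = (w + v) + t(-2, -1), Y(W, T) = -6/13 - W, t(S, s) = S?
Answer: 3*√1751 ≈ 125.53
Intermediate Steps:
Y(W, T) = -6/13 - W (Y(W, T) = -6*1/13 - W = -6/13 - W)
X(n, o) = -4 (X(n, o) = -15 - 1*(-11) = -15 + 11 = -4)
Q(w, v) = -2 + v + w (Q(w, v) = (w + v) - 2 = (v + w) - 2 = -2 + v + w)
√(X(Y(-7, 15), -28) + (15640 - Q(-123, 2))) = √(-4 + (15640 - (-2 + 2 - 123))) = √(-4 + (15640 - 1*(-123))) = √(-4 + (15640 + 123)) = √(-4 + 15763) = √15759 = 3*√1751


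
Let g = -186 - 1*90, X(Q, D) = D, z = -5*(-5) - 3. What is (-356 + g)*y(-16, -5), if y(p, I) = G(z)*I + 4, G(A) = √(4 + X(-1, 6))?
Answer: -2528 + 3160*√10 ≈ 7464.8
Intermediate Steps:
z = 22 (z = 25 - 3 = 22)
G(A) = √10 (G(A) = √(4 + 6) = √10)
y(p, I) = 4 + I*√10 (y(p, I) = √10*I + 4 = I*√10 + 4 = 4 + I*√10)
g = -276 (g = -186 - 90 = -276)
(-356 + g)*y(-16, -5) = (-356 - 276)*(4 - 5*√10) = -632*(4 - 5*√10) = -2528 + 3160*√10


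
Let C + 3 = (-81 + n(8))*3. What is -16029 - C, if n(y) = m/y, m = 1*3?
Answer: -126273/8 ≈ -15784.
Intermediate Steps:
m = 3
n(y) = 3/y
C = -1959/8 (C = -3 + (-81 + 3/8)*3 = -3 - 645/8*3 = -3 - 1935/8 = -1959/8 ≈ -244.88)
-16029 - C = -16029 - 1*(-1959/8) = -16029 + 1959/8 = -126273/8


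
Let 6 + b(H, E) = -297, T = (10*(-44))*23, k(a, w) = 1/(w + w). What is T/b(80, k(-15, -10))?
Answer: 10120/303 ≈ 33.399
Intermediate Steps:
k(a, w) = 1/(2*w)
T = -10120 (T = -440*23 = -10120)
b(H, E) = -303 (b(H, E) = -6 - 297 = -303)
T/b(80, k(-15, -10)) = -10120/(-303) = -10120*(-1/303) = 10120/303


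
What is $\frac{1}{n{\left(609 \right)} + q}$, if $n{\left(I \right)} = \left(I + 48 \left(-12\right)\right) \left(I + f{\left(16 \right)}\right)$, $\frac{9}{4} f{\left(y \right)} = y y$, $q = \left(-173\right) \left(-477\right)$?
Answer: $\frac{3}{319118} \approx 9.4009 \cdot 10^{-6}$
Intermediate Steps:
$q = 82521$
$f{\left(y \right)} = \frac{4 y^{2}}{9}$ ($f{\left(y \right)} = \frac{4 y y}{9} = \frac{4 y^{2}}{9}$)
$n{\left(I \right)} = \left(-576 + I\right) \left(\frac{1024}{9} + I\right)$ ($n{\left(I \right)} = \left(I + 48 \left(-12\right)\right) \left(I + \frac{4 \cdot 16^{2}}{9}\right) = \left(I - 576\right) \left(I + \frac{4}{9} \cdot 256\right) = \left(-576 + I\right) \left(I + \frac{1024}{9}\right) = \left(-576 + I\right) \left(\frac{1024}{9} + I\right)$)
$\frac{1}{n{\left(609 \right)} + q} = \frac{1}{\left(-65536 + 609^{2} - \frac{844480}{3}\right) + 82521} = \frac{1}{\left(-65536 + 370881 - \frac{844480}{3}\right) + 82521} = \frac{1}{\frac{71555}{3} + 82521} = \frac{1}{\frac{319118}{3}} = \frac{3}{319118}$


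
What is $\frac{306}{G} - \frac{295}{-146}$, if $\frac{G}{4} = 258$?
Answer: $\frac{29093}{12556} \approx 2.3171$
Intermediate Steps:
$G = 1032$ ($G = 4 \cdot 258 = 1032$)
$\frac{306}{G} - \frac{295}{-146} = \frac{306}{1032} - \frac{295}{-146} = 306 \cdot \frac{1}{1032} - - \frac{295}{146} = \frac{51}{172} + \frac{295}{146} = \frac{29093}{12556}$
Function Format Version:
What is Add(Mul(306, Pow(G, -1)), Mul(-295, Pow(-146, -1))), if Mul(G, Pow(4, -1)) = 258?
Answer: Rational(29093, 12556) ≈ 2.3171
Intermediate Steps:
G = 1032 (G = Mul(4, 258) = 1032)
Add(Mul(306, Pow(G, -1)), Mul(-295, Pow(-146, -1))) = Add(Mul(306, Pow(1032, -1)), Mul(-295, Pow(-146, -1))) = Add(Mul(306, Rational(1, 1032)), Mul(-295, Rational(-1, 146))) = Add(Rational(51, 172), Rational(295, 146)) = Rational(29093, 12556)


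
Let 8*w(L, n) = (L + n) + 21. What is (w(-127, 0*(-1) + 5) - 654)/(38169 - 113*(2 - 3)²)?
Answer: -5333/304448 ≈ -0.017517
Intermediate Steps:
w(L, n) = 21/8 + L/8 + n/8 (w(L, n) = ((L + n) + 21)/8 = (21 + L + n)/8 = 21/8 + L/8 + n/8)
(w(-127, 0*(-1) + 5) - 654)/(38169 - 113*(2 - 3)²) = ((21/8 + (⅛)*(-127) + (0*(-1) + 5)/8) - 654)/(38169 - 113*(2 - 3)²) = ((21/8 - 127/8 + (0 + 5)/8) - 654)/(38169 - 113*(-1)²) = ((21/8 - 127/8 + (⅛)*5) - 654)/(38169 - 113*1) = ((21/8 - 127/8 + 5/8) - 654)/(38169 - 113) = (-101/8 - 654)/38056 = -5333/8*1/38056 = -5333/304448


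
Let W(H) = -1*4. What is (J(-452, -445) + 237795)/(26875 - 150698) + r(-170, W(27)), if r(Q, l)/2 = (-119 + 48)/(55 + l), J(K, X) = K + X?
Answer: -29664664/6314973 ≈ -4.6975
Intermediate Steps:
W(H) = -4
r(Q, l) = -142/(55 + l) (r(Q, l) = 2*((-119 + 48)/(55 + l)) = 2*(-71/(55 + l)) = -142/(55 + l))
(J(-452, -445) + 237795)/(26875 - 150698) + r(-170, W(27)) = ((-452 - 445) + 237795)/(26875 - 150698) - 142/(55 - 4) = (-897 + 237795)/(-123823) - 142/51 = 236898*(-1/123823) - 142*1/51 = -236898/123823 - 142/51 = -29664664/6314973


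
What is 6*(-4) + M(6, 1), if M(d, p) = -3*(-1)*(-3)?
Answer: -33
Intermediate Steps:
M(d, p) = -9 (M(d, p) = 3*(-3) = -9)
6*(-4) + M(6, 1) = 6*(-4) - 9 = -24 - 9 = -33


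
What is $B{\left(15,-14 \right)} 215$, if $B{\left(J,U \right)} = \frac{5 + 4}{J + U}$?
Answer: $1935$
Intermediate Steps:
$B{\left(J,U \right)} = \frac{9}{J + U}$
$B{\left(15,-14 \right)} 215 = \frac{9}{15 - 14} \cdot 215 = \frac{9}{1} \cdot 215 = 9 \cdot 1 \cdot 215 = 9 \cdot 215 = 1935$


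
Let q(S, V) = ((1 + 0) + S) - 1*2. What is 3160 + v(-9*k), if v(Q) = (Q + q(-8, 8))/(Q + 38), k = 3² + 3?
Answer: 221317/70 ≈ 3161.7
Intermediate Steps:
k = 12 (k = 9 + 3 = 12)
q(S, V) = -1 + S (q(S, V) = (1 + S) - 2 = -1 + S)
v(Q) = (-9 + Q)/(38 + Q) (v(Q) = (Q + (-1 - 8))/(Q + 38) = (Q - 9)/(38 + Q) = (-9 + Q)/(38 + Q))
3160 + v(-9*k) = 3160 + (-9 - 9*12)/(38 - 9*12) = 3160 + (-9 - 108)/(38 - 108) = 3160 - 117/(-70) = 3160 - 1/70*(-117) = 3160 + 117/70 = 221317/70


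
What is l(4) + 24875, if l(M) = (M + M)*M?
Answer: 24907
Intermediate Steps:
l(M) = 2*M² (l(M) = (2*M)*M = 2*M²)
l(4) + 24875 = 2*4² + 24875 = 2*16 + 24875 = 32 + 24875 = 24907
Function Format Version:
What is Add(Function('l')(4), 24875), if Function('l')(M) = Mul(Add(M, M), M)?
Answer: 24907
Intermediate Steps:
Function('l')(M) = Mul(2, Pow(M, 2)) (Function('l')(M) = Mul(Mul(2, M), M) = Mul(2, Pow(M, 2)))
Add(Function('l')(4), 24875) = Add(Mul(2, Pow(4, 2)), 24875) = Add(Mul(2, 16), 24875) = Add(32, 24875) = 24907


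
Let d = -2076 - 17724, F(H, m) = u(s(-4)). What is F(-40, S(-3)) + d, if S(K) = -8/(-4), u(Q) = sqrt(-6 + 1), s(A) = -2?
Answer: -19800 + I*sqrt(5) ≈ -19800.0 + 2.2361*I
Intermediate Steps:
u(Q) = I*sqrt(5) (u(Q) = sqrt(-5) = I*sqrt(5))
S(K) = 2 (S(K) = -8*(-1/4) = 2)
F(H, m) = I*sqrt(5)
d = -19800
F(-40, S(-3)) + d = I*sqrt(5) - 19800 = -19800 + I*sqrt(5)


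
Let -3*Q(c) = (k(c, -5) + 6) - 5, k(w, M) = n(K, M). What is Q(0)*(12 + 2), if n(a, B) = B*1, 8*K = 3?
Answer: 56/3 ≈ 18.667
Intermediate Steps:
K = 3/8 (K = (⅛)*3 = 3/8 ≈ 0.37500)
n(a, B) = B
k(w, M) = M
Q(c) = 4/3 (Q(c) = -((-5 + 6) - 5)/3 = -(1 - 5)/3 = -⅓*(-4) = 4/3)
Q(0)*(12 + 2) = 4*(12 + 2)/3 = (4/3)*14 = 56/3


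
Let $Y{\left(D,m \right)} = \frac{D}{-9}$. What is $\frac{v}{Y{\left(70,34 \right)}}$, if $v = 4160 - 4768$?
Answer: $\frac{2736}{35} \approx 78.171$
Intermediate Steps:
$v = -608$
$Y{\left(D,m \right)} = - \frac{D}{9}$ ($Y{\left(D,m \right)} = D \left(- \frac{1}{9}\right) = - \frac{D}{9}$)
$\frac{v}{Y{\left(70,34 \right)}} = - \frac{608}{\left(- \frac{1}{9}\right) 70} = - \frac{608}{- \frac{70}{9}} = \left(-608\right) \left(- \frac{9}{70}\right) = \frac{2736}{35}$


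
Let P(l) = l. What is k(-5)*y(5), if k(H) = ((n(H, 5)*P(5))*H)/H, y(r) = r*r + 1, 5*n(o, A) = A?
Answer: 130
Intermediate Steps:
n(o, A) = A/5
y(r) = 1 + r² (y(r) = r² + 1 = 1 + r²)
k(H) = 5 (k(H) = ((((⅕)*5)*5)*H)/H = ((1*5)*H)/H = (5*H)/H = 5)
k(-5)*y(5) = 5*(1 + 5²) = 5*(1 + 25) = 5*26 = 130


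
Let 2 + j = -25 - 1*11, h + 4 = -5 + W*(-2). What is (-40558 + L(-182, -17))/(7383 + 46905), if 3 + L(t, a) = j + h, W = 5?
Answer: -20309/27144 ≈ -0.74819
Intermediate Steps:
h = -19 (h = -4 + (-5 + 5*(-2)) = -4 + (-5 - 10) = -4 - 15 = -19)
j = -38 (j = -2 + (-25 - 1*11) = -2 + (-25 - 11) = -2 - 36 = -38)
L(t, a) = -60 (L(t, a) = -3 + (-38 - 19) = -3 - 57 = -60)
(-40558 + L(-182, -17))/(7383 + 46905) = (-40558 - 60)/(7383 + 46905) = -40618/54288 = -40618*1/54288 = -20309/27144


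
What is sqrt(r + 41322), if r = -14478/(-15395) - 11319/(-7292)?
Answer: 3*sqrt(14466308966809209465)/56130170 ≈ 203.28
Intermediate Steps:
r = 279829581/112260340 (r = -14478*(-1/15395) - 11319*(-1/7292) = 14478/15395 + 11319/7292 = 279829581/112260340 ≈ 2.4927)
sqrt(r + 41322) = sqrt(279829581/112260340 + 41322) = sqrt(4639101599061/112260340) = 3*sqrt(14466308966809209465)/56130170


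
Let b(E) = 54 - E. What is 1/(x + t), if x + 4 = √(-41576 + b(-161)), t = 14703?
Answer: 14699/216101962 - I*√41361/216101962 ≈ 6.8019e-5 - 9.411e-7*I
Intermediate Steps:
x = -4 + I*√41361 (x = -4 + √(-41576 + (54 - 1*(-161))) = -4 + √(-41576 + (54 + 161)) = -4 + √(-41576 + 215) = -4 + √(-41361) = -4 + I*√41361 ≈ -4.0 + 203.37*I)
1/(x + t) = 1/((-4 + I*√41361) + 14703) = 1/(14699 + I*√41361)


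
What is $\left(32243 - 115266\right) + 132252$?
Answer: $49229$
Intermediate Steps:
$\left(32243 - 115266\right) + 132252 = -83023 + 132252 = 49229$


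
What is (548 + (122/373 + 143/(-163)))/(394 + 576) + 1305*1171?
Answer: 90123020254049/58975030 ≈ 1.5282e+6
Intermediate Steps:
(548 + (122/373 + 143/(-163)))/(394 + 576) + 1305*1171 = (548 + (122*(1/373) + 143*(-1/163)))/970 + 1528155 = (548 + (122/373 - 143/163))*(1/970) + 1528155 = (548 - 33453/60799)*(1/970) + 1528155 = (33284399/60799)*(1/970) + 1528155 = 33284399/58975030 + 1528155 = 90123020254049/58975030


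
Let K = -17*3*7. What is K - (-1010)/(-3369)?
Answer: -1203743/3369 ≈ -357.30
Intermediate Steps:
K = -357 (K = -51*7 = -357)
K - (-1010)/(-3369) = -357 - (-1010)/(-3369) = -357 - (-1010)*(-1)/3369 = -357 - 1*1010/3369 = -357 - 1010/3369 = -1203743/3369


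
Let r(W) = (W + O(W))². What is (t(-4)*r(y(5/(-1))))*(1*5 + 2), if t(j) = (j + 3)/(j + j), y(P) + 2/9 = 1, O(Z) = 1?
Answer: 224/81 ≈ 2.7654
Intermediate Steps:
y(P) = 7/9 (y(P) = -2/9 + 1 = 7/9)
t(j) = (3 + j)/(2*j) (t(j) = (3 + j)/((2*j)) = (3 + j)*(1/(2*j)) = (3 + j)/(2*j))
r(W) = (1 + W)² (r(W) = (W + 1)² = (1 + W)²)
(t(-4)*r(y(5/(-1))))*(1*5 + 2) = (((½)*(3 - 4)/(-4))*(1 + 7/9)²)*(1*5 + 2) = (((½)*(-¼)*(-1))*(16/9)²)*(5 + 2) = ((⅛)*(256/81))*7 = (32/81)*7 = 224/81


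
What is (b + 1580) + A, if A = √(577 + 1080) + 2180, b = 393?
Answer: 4153 + √1657 ≈ 4193.7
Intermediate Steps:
A = 2180 + √1657 (A = √1657 + 2180 = 2180 + √1657 ≈ 2220.7)
(b + 1580) + A = (393 + 1580) + (2180 + √1657) = 1973 + (2180 + √1657) = 4153 + √1657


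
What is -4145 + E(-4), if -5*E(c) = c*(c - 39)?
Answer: -20897/5 ≈ -4179.4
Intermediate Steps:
E(c) = -c*(-39 + c)/5 (E(c) = -c*(c - 39)/5 = -c*(-39 + c)/5)
-4145 + E(-4) = -4145 + (⅕)*(-4)*(39 - 1*(-4)) = -4145 + (⅕)*(-4)*(39 + 4) = -4145 + (⅕)*(-4)*43 = -4145 - 172/5 = -20897/5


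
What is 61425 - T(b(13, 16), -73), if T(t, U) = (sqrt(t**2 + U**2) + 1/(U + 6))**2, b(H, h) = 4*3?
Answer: 251168527/4489 + 2*sqrt(5473)/67 ≈ 55954.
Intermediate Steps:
b(H, h) = 12
T(t, U) = (1/(6 + U) + sqrt(U**2 + t**2))**2 (T(t, U) = (sqrt(U**2 + t**2) + 1/(6 + U))**2 = (1/(6 + U) + sqrt(U**2 + t**2))**2)
61425 - T(b(13, 16), -73) = 61425 - (1 + 6*sqrt((-73)**2 + 12**2) - 73*sqrt((-73)**2 + 12**2))**2/(6 - 73)**2 = 61425 - (1 + 6*sqrt(5329 + 144) - 73*sqrt(5329 + 144))**2/(-67)**2 = 61425 - (1 + 6*sqrt(5473) - 73*sqrt(5473))**2/4489 = 61425 - (1 - 67*sqrt(5473))**2/4489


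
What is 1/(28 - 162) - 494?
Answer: -66197/134 ≈ -494.01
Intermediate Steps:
1/(28 - 162) - 494 = 1/(-134) - 494 = -1/134 - 494 = -66197/134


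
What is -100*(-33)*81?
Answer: 267300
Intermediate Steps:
-100*(-33)*81 = 3300*81 = 267300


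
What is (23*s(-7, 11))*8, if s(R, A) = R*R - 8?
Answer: 7544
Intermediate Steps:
s(R, A) = -8 + R**2 (s(R, A) = R**2 - 8 = -8 + R**2)
(23*s(-7, 11))*8 = (23*(-8 + (-7)**2))*8 = (23*(-8 + 49))*8 = (23*41)*8 = 943*8 = 7544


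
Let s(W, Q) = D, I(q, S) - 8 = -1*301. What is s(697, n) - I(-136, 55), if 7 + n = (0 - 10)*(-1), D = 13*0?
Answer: 293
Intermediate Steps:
D = 0
I(q, S) = -293 (I(q, S) = 8 - 1*301 = 8 - 301 = -293)
n = 3 (n = -7 + (0 - 10)*(-1) = -7 - 10*(-1) = -7 + 10 = 3)
s(W, Q) = 0
s(697, n) - I(-136, 55) = 0 - 1*(-293) = 0 + 293 = 293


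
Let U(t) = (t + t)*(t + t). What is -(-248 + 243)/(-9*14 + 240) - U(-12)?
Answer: -65659/114 ≈ -575.96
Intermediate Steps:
U(t) = 4*t² (U(t) = (2*t)*(2*t) = 4*t²)
-(-248 + 243)/(-9*14 + 240) - U(-12) = -(-248 + 243)/(-9*14 + 240) - 4*(-12)² = -(-5)/(-126 + 240) - 4*144 = -(-5)/114 - 1*576 = -(-5)/114 - 576 = -1*(-5/114) - 576 = 5/114 - 576 = -65659/114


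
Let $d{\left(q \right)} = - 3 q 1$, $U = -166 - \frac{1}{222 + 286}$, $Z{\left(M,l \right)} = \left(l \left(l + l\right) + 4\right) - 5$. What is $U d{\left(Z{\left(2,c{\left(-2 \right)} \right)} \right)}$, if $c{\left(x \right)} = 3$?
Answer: $\frac{4300779}{508} \approx 8466.1$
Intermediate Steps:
$Z{\left(M,l \right)} = -1 + 2 l^{2}$ ($Z{\left(M,l \right)} = \left(l 2 l + 4\right) - 5 = \left(2 l^{2} + 4\right) - 5 = \left(4 + 2 l^{2}\right) - 5 = -1 + 2 l^{2}$)
$U = - \frac{84329}{508}$ ($U = -166 - \frac{1}{508} = - \frac{84329}{508} \approx -166.0$)
$d{\left(q \right)} = - 3 q$
$U d{\left(Z{\left(2,c{\left(-2 \right)} \right)} \right)} = - \frac{84329 \left(- 3 \left(-1 + 2 \cdot 3^{2}\right)\right)}{508} = - \frac{84329 \left(- 3 \left(-1 + 2 \cdot 9\right)\right)}{508} = - \frac{84329 \left(- 3 \left(-1 + 18\right)\right)}{508} = - \frac{84329 \left(\left(-3\right) 17\right)}{508} = \left(- \frac{84329}{508}\right) \left(-51\right) = \frac{4300779}{508}$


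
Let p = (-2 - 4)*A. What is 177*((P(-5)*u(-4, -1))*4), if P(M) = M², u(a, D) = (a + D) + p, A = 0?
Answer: -88500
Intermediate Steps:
p = 0 (p = (-2 - 4)*0 = -6*0 = 0)
u(a, D) = D + a (u(a, D) = (a + D) + 0 = (D + a) + 0 = D + a)
177*((P(-5)*u(-4, -1))*4) = 177*(((-5)²*(-1 - 4))*4) = 177*((25*(-5))*4) = 177*(-125*4) = 177*(-500) = -88500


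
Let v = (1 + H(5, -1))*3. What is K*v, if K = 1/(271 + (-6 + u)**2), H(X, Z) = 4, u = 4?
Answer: 3/55 ≈ 0.054545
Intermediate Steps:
K = 1/275 (K = 1/(271 + (-6 + 4)**2) = 1/(271 + (-2)**2) = 1/(271 + 4) = 1/275 ≈ 0.0036364)
v = 15 (v = (1 + 4)*3 = 5*3 = 15)
K*v = (1/275)*15 = 3/55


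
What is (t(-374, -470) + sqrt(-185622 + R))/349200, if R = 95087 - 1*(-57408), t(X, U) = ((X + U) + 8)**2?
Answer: 43681/21825 + I*sqrt(33127)/349200 ≈ 2.0014 + 0.00052121*I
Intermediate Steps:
t(X, U) = (8 + U + X)**2 (t(X, U) = ((U + X) + 8)**2 = (8 + U + X)**2)
R = 152495 (R = 95087 + 57408 = 152495)
(t(-374, -470) + sqrt(-185622 + R))/349200 = ((8 - 470 - 374)**2 + sqrt(-185622 + 152495))/349200 = ((-836)**2 + sqrt(-33127))*(1/349200) = (698896 + I*sqrt(33127))*(1/349200) = 43681/21825 + I*sqrt(33127)/349200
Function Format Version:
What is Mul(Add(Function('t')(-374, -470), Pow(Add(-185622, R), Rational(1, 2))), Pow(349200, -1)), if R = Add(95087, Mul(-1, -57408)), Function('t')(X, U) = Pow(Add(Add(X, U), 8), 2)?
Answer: Add(Rational(43681, 21825), Mul(Rational(1, 349200), I, Pow(33127, Rational(1, 2)))) ≈ Add(2.0014, Mul(0.00052121, I))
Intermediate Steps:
Function('t')(X, U) = Pow(Add(8, U, X), 2) (Function('t')(X, U) = Pow(Add(Add(U, X), 8), 2) = Pow(Add(8, U, X), 2))
R = 152495 (R = Add(95087, 57408) = 152495)
Mul(Add(Function('t')(-374, -470), Pow(Add(-185622, R), Rational(1, 2))), Pow(349200, -1)) = Mul(Add(Pow(Add(8, -470, -374), 2), Pow(Add(-185622, 152495), Rational(1, 2))), Pow(349200, -1)) = Mul(Add(Pow(-836, 2), Pow(-33127, Rational(1, 2))), Rational(1, 349200)) = Mul(Add(698896, Mul(I, Pow(33127, Rational(1, 2)))), Rational(1, 349200)) = Add(Rational(43681, 21825), Mul(Rational(1, 349200), I, Pow(33127, Rational(1, 2))))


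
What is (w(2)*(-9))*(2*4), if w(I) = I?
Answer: -144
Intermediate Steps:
(w(2)*(-9))*(2*4) = (2*(-9))*(2*4) = -18*8 = -144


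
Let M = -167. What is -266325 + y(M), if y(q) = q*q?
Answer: -238436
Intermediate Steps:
y(q) = q²
-266325 + y(M) = -266325 + (-167)² = -266325 + 27889 = -238436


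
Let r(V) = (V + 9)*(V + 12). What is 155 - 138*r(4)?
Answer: -28549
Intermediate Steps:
r(V) = (9 + V)*(12 + V)
155 - 138*r(4) = 155 - 138*(108 + 4**2 + 21*4) = 155 - 138*(108 + 16 + 84) = 155 - 138*208 = 155 - 28704 = -28549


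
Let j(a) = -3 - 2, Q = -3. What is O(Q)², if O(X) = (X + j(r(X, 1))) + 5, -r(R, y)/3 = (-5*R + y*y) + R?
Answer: 9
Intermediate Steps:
r(R, y) = -3*y² + 12*R (r(R, y) = -3*((-5*R + y*y) + R) = -3*((-5*R + y²) + R) = -3*((y² - 5*R) + R) = -3*(y² - 4*R) = -3*y² + 12*R)
j(a) = -5
O(X) = X (O(X) = (X - 5) + 5 = (-5 + X) + 5 = X)
O(Q)² = (-3)² = 9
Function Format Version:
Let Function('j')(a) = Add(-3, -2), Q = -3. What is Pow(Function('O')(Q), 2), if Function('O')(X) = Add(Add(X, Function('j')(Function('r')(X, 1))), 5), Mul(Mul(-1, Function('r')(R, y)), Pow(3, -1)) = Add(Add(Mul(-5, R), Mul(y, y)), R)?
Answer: 9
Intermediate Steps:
Function('r')(R, y) = Add(Mul(-3, Pow(y, 2)), Mul(12, R)) (Function('r')(R, y) = Mul(-3, Add(Add(Mul(-5, R), Mul(y, y)), R)) = Mul(-3, Add(Add(Mul(-5, R), Pow(y, 2)), R)) = Mul(-3, Add(Add(Pow(y, 2), Mul(-5, R)), R)) = Mul(-3, Add(Pow(y, 2), Mul(-4, R))) = Add(Mul(-3, Pow(y, 2)), Mul(12, R)))
Function('j')(a) = -5
Function('O')(X) = X (Function('O')(X) = Add(Add(X, -5), 5) = Add(Add(-5, X), 5) = X)
Pow(Function('O')(Q), 2) = Pow(-3, 2) = 9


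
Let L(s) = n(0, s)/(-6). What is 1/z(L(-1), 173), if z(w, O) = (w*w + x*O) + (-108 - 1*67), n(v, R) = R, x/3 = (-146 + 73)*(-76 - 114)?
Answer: 36/259140781 ≈ 1.3892e-7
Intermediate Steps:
x = 41610 (x = 3*((-146 + 73)*(-76 - 114)) = 3*(-73*(-190)) = 3*13870 = 41610)
L(s) = -s/6 (L(s) = s/(-6) = s*(-1/6) = -s/6)
z(w, O) = -175 + w**2 + 41610*O (z(w, O) = (w*w + 41610*O) + (-108 - 1*67) = (w**2 + 41610*O) + (-108 - 67) = (w**2 + 41610*O) - 175 = -175 + w**2 + 41610*O)
1/z(L(-1), 173) = 1/(-175 + (-1/6*(-1))**2 + 41610*173) = 1/(-175 + (1/6)**2 + 7198530) = 1/(-175 + 1/36 + 7198530) = 1/(259140781/36) = 36/259140781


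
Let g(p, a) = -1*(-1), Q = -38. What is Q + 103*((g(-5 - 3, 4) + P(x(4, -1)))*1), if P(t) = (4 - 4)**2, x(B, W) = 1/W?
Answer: 65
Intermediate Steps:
g(p, a) = 1
P(t) = 0 (P(t) = 0**2 = 0)
Q + 103*((g(-5 - 3, 4) + P(x(4, -1)))*1) = -38 + 103*((1 + 0)*1) = -38 + 103*(1*1) = -38 + 103*1 = -38 + 103 = 65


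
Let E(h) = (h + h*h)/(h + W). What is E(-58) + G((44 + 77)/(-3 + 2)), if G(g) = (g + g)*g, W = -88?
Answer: 2135933/73 ≈ 29259.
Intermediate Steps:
G(g) = 2*g**2 (G(g) = (2*g)*g = 2*g**2)
E(h) = (h + h**2)/(-88 + h) (E(h) = (h + h*h)/(h - 88) = (h + h**2)/(-88 + h))
E(-58) + G((44 + 77)/(-3 + 2)) = -58*(1 - 58)/(-88 - 58) + 2*((44 + 77)/(-3 + 2))**2 = -58*(-57)/(-146) + 2*(121/(-1))**2 = -58*(-1/146)*(-57) + 2*(121*(-1))**2 = -1653/73 + 2*(-121)**2 = -1653/73 + 2*14641 = -1653/73 + 29282 = 2135933/73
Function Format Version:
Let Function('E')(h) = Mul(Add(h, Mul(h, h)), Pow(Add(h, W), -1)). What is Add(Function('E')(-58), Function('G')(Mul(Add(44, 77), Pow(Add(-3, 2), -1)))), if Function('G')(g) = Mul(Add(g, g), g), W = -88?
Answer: Rational(2135933, 73) ≈ 29259.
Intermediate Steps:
Function('G')(g) = Mul(2, Pow(g, 2)) (Function('G')(g) = Mul(Mul(2, g), g) = Mul(2, Pow(g, 2)))
Function('E')(h) = Mul(Pow(Add(-88, h), -1), Add(h, Pow(h, 2))) (Function('E')(h) = Mul(Add(h, Mul(h, h)), Pow(Add(h, -88), -1)) = Mul(Add(h, Pow(h, 2)), Pow(Add(-88, h), -1)) = Mul(Pow(Add(-88, h), -1), Add(h, Pow(h, 2))))
Add(Function('E')(-58), Function('G')(Mul(Add(44, 77), Pow(Add(-3, 2), -1)))) = Add(Mul(-58, Pow(Add(-88, -58), -1), Add(1, -58)), Mul(2, Pow(Mul(Add(44, 77), Pow(Add(-3, 2), -1)), 2))) = Add(Mul(-58, Pow(-146, -1), -57), Mul(2, Pow(Mul(121, Pow(-1, -1)), 2))) = Add(Mul(-58, Rational(-1, 146), -57), Mul(2, Pow(Mul(121, -1), 2))) = Add(Rational(-1653, 73), Mul(2, Pow(-121, 2))) = Add(Rational(-1653, 73), Mul(2, 14641)) = Add(Rational(-1653, 73), 29282) = Rational(2135933, 73)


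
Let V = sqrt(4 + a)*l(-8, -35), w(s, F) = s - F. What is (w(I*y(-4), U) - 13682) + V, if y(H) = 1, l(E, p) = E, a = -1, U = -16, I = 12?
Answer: -13654 - 8*sqrt(3) ≈ -13668.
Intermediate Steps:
V = -8*sqrt(3) (V = sqrt(4 - 1)*(-8) = sqrt(3)*(-8) = -8*sqrt(3) ≈ -13.856)
(w(I*y(-4), U) - 13682) + V = ((12*1 - 1*(-16)) - 13682) - 8*sqrt(3) = ((12 + 16) - 13682) - 8*sqrt(3) = (28 - 13682) - 8*sqrt(3) = -13654 - 8*sqrt(3)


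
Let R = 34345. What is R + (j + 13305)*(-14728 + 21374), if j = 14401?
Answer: 184168421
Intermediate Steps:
R + (j + 13305)*(-14728 + 21374) = 34345 + (14401 + 13305)*(-14728 + 21374) = 34345 + 27706*6646 = 34345 + 184134076 = 184168421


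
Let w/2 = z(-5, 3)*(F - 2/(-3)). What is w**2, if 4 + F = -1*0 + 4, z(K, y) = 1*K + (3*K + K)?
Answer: 10000/9 ≈ 1111.1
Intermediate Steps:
z(K, y) = 5*K (z(K, y) = K + 4*K = 5*K)
F = 0 (F = -4 + (-1*0 + 4) = -4 + (0 + 4) = -4 + 4 = 0)
w = -100/3 (w = 2*((5*(-5))*(0 - 2/(-3))) = 2*(-25*(0 - 2*(-1/3))) = 2*(-25*(0 + 2/3)) = 2*(-25*2/3) = 2*(-50/3) = -100/3 ≈ -33.333)
w**2 = (-100/3)**2 = 10000/9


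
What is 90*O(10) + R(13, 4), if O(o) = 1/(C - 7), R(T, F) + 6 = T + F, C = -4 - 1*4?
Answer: 5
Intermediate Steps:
C = -8 (C = -4 - 4 = -8)
R(T, F) = -6 + F + T (R(T, F) = -6 + (T + F) = -6 + (F + T) = -6 + F + T)
O(o) = -1/15 (O(o) = 1/(-8 - 7) = 1/(-15) = -1/15)
90*O(10) + R(13, 4) = 90*(-1/15) + (-6 + 4 + 13) = -6 + 11 = 5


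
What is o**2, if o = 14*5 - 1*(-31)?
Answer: 10201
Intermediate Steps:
o = 101 (o = 70 + 31 = 101)
o**2 = 101**2 = 10201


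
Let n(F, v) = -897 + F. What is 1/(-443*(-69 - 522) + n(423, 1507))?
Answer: 1/261339 ≈ 3.8264e-6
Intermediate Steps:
1/(-443*(-69 - 522) + n(423, 1507)) = 1/(-443*(-69 - 522) + (-897 + 423)) = 1/(-443*(-591) - 474) = 1/(261813 - 474) = 1/261339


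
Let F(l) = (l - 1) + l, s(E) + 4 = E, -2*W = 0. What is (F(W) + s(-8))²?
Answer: 169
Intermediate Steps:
W = 0 (W = -½*0 = 0)
s(E) = -4 + E
F(l) = -1 + 2*l (F(l) = (-1 + l) + l = -1 + 2*l)
(F(W) + s(-8))² = ((-1 + 2*0) + (-4 - 8))² = ((-1 + 0) - 12)² = (-1 - 12)² = (-13)² = 169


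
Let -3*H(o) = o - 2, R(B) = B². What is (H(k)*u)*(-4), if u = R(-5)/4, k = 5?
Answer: 25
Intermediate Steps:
u = 25/4 (u = (-5)²/4 = 25*(¼) = 25/4 ≈ 6.2500)
H(o) = ⅔ - o/3 (H(o) = -(o - 2)/3 = -(-2 + o)/3 = ⅔ - o/3)
(H(k)*u)*(-4) = ((⅔ - ⅓*5)*(25/4))*(-4) = ((⅔ - 5/3)*(25/4))*(-4) = -1*25/4*(-4) = -25/4*(-4) = 25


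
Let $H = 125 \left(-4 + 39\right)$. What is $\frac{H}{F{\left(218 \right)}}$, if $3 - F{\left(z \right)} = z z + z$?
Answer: $- \frac{4375}{47739} \approx -0.091644$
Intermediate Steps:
$F{\left(z \right)} = 3 - z - z^{2}$ ($F{\left(z \right)} = 3 - \left(z z + z\right) = 3 - \left(z^{2} + z\right) = 3 - \left(z + z^{2}\right) = 3 - z - z^{2}$)
$H = 4375$ ($H = 125 \cdot 35 = 4375$)
$\frac{H}{F{\left(218 \right)}} = \frac{4375}{3 - 218 - 218^{2}} = \frac{4375}{3 - 218 - 47524} = \frac{4375}{-47739} = 4375 \left(- \frac{1}{47739}\right) = - \frac{4375}{47739}$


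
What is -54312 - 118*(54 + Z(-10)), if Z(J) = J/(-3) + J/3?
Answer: -60684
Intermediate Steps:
Z(J) = 0 (Z(J) = J*(-1/3) + J*(1/3) = -J/3 + J/3 = 0)
-54312 - 118*(54 + Z(-10)) = -54312 - 118*(54 + 0) = -54312 - 118*54 = -54312 - 6372 = -60684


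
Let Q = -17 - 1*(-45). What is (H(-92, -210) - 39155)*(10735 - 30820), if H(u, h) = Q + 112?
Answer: 783616275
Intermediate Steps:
Q = 28 (Q = -17 + 45 = 28)
H(u, h) = 140 (H(u, h) = 28 + 112 = 140)
(H(-92, -210) - 39155)*(10735 - 30820) = (140 - 39155)*(10735 - 30820) = -39015*(-20085) = 783616275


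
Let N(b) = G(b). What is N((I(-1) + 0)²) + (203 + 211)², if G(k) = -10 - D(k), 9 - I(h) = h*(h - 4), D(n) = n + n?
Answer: 171354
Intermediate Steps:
D(n) = 2*n
I(h) = 9 - h*(-4 + h) (I(h) = 9 - h*(h - 4) = 9 - h*(-4 + h))
G(k) = -10 - 2*k
N(b) = -10 - 2*b
N((I(-1) + 0)²) + (203 + 211)² = (-10 - 2*((9 - 1*(-1)² + 4*(-1)) + 0)²) + (203 + 211)² = (-10 - 2*((9 - 1*1 - 4) + 0)²) + 414² = (-10 - 2*((9 - 1 - 4) + 0)²) + 171396 = (-10 - 2*(4 + 0)²) + 171396 = (-10 - 2*4²) + 171396 = (-10 - 2*16) + 171396 = (-10 - 32) + 171396 = -42 + 171396 = 171354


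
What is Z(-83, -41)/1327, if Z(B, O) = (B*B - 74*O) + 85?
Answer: 10008/1327 ≈ 7.5418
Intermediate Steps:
Z(B, O) = 85 + B**2 - 74*O (Z(B, O) = (B**2 - 74*O) + 85 = 85 + B**2 - 74*O)
Z(-83, -41)/1327 = (85 + (-83)**2 - 74*(-41))/1327 = (85 + 6889 + 3034)*(1/1327) = 10008*(1/1327) = 10008/1327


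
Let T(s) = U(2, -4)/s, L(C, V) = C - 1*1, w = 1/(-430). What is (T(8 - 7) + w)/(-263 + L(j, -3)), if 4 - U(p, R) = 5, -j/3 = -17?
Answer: 431/91590 ≈ 0.0047058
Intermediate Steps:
j = 51 (j = -3*(-17) = 51)
U(p, R) = -1 (U(p, R) = 4 - 1*5 = 4 - 5 = -1)
w = -1/430 ≈ -0.0023256
L(C, V) = -1 + C (L(C, V) = C - 1 = -1 + C)
T(s) = -1/s
(T(8 - 7) + w)/(-263 + L(j, -3)) = (-1/(8 - 7) - 1/430)/(-263 + (-1 + 51)) = (-1/1 - 1/430)/(-263 + 50) = (-1*1 - 1/430)/(-213) = (-1 - 1/430)*(-1/213) = -431/430*(-1/213) = 431/91590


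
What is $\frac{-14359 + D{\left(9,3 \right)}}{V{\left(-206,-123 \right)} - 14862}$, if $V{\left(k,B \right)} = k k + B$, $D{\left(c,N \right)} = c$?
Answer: $- \frac{14350}{27451} \approx -0.52275$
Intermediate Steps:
$V{\left(k,B \right)} = B + k^{2}$ ($V{\left(k,B \right)} = k^{2} + B = B + k^{2}$)
$\frac{-14359 + D{\left(9,3 \right)}}{V{\left(-206,-123 \right)} - 14862} = \frac{-14359 + 9}{\left(-123 + \left(-206\right)^{2}\right) - 14862} = - \frac{14350}{\left(-123 + 42436\right) - 14862} = - \frac{14350}{42313 - 14862} = - \frac{14350}{27451}$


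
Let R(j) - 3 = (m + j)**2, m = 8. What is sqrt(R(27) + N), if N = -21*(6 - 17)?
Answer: sqrt(1459) ≈ 38.197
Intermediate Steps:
N = 231 (N = -21*(-11) = 231)
R(j) = 3 + (8 + j)**2
sqrt(R(27) + N) = sqrt((3 + (8 + 27)**2) + 231) = sqrt((3 + 35**2) + 231) = sqrt((3 + 1225) + 231) = sqrt(1228 + 231) = sqrt(1459)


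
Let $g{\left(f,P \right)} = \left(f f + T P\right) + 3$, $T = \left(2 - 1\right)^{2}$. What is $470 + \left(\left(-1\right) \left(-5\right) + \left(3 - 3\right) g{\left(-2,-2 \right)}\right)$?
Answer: $475$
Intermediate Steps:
$T = 1$ ($T = 1^{2} = 1$)
$g{\left(f,P \right)} = 3 + P + f^{2}$ ($g{\left(f,P \right)} = \left(f f + 1 P\right) + 3 = \left(f^{2} + P\right) + 3 = \left(P + f^{2}\right) + 3 = 3 + P + f^{2}$)
$470 + \left(\left(-1\right) \left(-5\right) + \left(3 - 3\right) g{\left(-2,-2 \right)}\right) = 470 + \left(\left(-1\right) \left(-5\right) + \left(3 - 3\right) \left(3 - 2 + \left(-2\right)^{2}\right)\right) = 470 + \left(5 + \left(3 - 3\right) \left(3 - 2 + 4\right)\right) = 470 + \left(5 + 0 \cdot 5\right) = 470 + \left(5 + 0\right) = 470 + 5 = 475$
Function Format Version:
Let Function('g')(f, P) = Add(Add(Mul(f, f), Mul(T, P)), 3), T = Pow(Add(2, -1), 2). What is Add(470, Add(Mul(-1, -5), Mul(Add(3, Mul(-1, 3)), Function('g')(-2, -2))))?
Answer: 475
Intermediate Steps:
T = 1 (T = Pow(1, 2) = 1)
Function('g')(f, P) = Add(3, P, Pow(f, 2)) (Function('g')(f, P) = Add(Add(Mul(f, f), Mul(1, P)), 3) = Add(Add(Pow(f, 2), P), 3) = Add(Add(P, Pow(f, 2)), 3) = Add(3, P, Pow(f, 2)))
Add(470, Add(Mul(-1, -5), Mul(Add(3, Mul(-1, 3)), Function('g')(-2, -2)))) = Add(470, Add(Mul(-1, -5), Mul(Add(3, Mul(-1, 3)), Add(3, -2, Pow(-2, 2))))) = Add(470, Add(5, Mul(Add(3, -3), Add(3, -2, 4)))) = Add(470, Add(5, Mul(0, 5))) = Add(470, Add(5, 0)) = Add(470, 5) = 475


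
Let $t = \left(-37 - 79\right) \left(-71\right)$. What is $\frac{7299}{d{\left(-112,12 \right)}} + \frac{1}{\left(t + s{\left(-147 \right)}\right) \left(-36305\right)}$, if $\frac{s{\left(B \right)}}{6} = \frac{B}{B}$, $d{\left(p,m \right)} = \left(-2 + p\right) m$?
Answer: $- \frac{121336066031}{22741161560} \approx -5.3355$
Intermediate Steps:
$d{\left(p,m \right)} = m \left(-2 + p\right)$
$t = 8236$ ($t = \left(-116\right) \left(-71\right) = 8236$)
$s{\left(B \right)} = 6$ ($s{\left(B \right)} = 6 \frac{B}{B} = 6 \cdot 1 = 6$)
$\frac{7299}{d{\left(-112,12 \right)}} + \frac{1}{\left(t + s{\left(-147 \right)}\right) \left(-36305\right)} = \frac{7299}{12 \left(-2 - 112\right)} + \frac{1}{\left(8236 + 6\right) \left(-36305\right)} = \frac{7299}{12 \left(-114\right)} + \frac{1}{8242} \left(- \frac{1}{36305}\right) = \frac{7299}{-1368} + \frac{1}{8242} \left(- \frac{1}{36305}\right) = 7299 \left(- \frac{1}{1368}\right) - \frac{1}{299225810} = - \frac{811}{152} - \frac{1}{299225810} = - \frac{121336066031}{22741161560}$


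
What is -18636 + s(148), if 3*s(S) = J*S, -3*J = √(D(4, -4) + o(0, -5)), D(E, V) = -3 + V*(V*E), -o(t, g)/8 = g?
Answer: -18636 - 148*√101/9 ≈ -18801.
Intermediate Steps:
o(t, g) = -8*g
D(E, V) = -3 + E*V² (D(E, V) = -3 + V*(E*V) = -3 + E*V²)
J = -√101/3 (J = -√((-3 + 4*(-4)²) - 8*(-5))/3 = -√((-3 + 4*16) + 40)/3 = -√((-3 + 64) + 40)/3 = -√(61 + 40)/3 = -√101/3 ≈ -3.3500)
s(S) = -S*√101/9 (s(S) = ((-√101/3)*S)/3 = (-S*√101/3)/3 = -S*√101/9)
-18636 + s(148) = -18636 - ⅑*148*√101 = -18636 - 148*√101/9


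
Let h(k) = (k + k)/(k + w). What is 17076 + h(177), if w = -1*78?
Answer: 563626/33 ≈ 17080.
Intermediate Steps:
w = -78
h(k) = 2*k/(-78 + k) (h(k) = (k + k)/(k - 78) = (2*k)/(-78 + k) = 2*k/(-78 + k))
17076 + h(177) = 17076 + 2*177/(-78 + 177) = 17076 + 2*177/99 = 17076 + 2*177*(1/99) = 17076 + 118/33 = 563626/33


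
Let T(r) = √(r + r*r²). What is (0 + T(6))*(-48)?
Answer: -48*√222 ≈ -715.18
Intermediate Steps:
T(r) = √(r + r³)
(0 + T(6))*(-48) = (0 + √(6 + 6³))*(-48) = (0 + √(6 + 216))*(-48) = (0 + √222)*(-48) = √222*(-48) = -48*√222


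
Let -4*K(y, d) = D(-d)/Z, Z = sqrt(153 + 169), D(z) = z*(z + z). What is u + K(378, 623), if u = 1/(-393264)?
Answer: -1/393264 - 55447*sqrt(322)/92 ≈ -10815.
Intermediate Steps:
D(z) = 2*z**2 (D(z) = z*(2*z) = 2*z**2)
Z = sqrt(322) ≈ 17.944
K(y, d) = -sqrt(322)*d**2/644 (K(y, d) = -2*(-d)**2/(4*(sqrt(322))) = -2*d**2*sqrt(322)/322/4 = -sqrt(322)*d**2/644)
u = -1/393264 ≈ -2.5428e-6
u + K(378, 623) = -1/393264 - 1/644*sqrt(322)*623**2 = -1/393264 - 1/644*sqrt(322)*388129 = -1/393264 - 55447*sqrt(322)/92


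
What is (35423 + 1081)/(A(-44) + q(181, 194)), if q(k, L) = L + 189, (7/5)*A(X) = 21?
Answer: 18252/199 ≈ 91.719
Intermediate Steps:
A(X) = 15 (A(X) = (5/7)*21 = 15)
q(k, L) = 189 + L
(35423 + 1081)/(A(-44) + q(181, 194)) = (35423 + 1081)/(15 + (189 + 194)) = 36504/(15 + 383) = 36504/398 = 36504*(1/398) = 18252/199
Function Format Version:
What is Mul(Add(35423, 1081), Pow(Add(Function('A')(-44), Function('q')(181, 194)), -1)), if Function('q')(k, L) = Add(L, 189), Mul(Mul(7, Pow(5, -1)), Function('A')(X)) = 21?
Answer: Rational(18252, 199) ≈ 91.719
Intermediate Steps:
Function('A')(X) = 15 (Function('A')(X) = Mul(Rational(5, 7), 21) = 15)
Function('q')(k, L) = Add(189, L)
Mul(Add(35423, 1081), Pow(Add(Function('A')(-44), Function('q')(181, 194)), -1)) = Mul(Add(35423, 1081), Pow(Add(15, Add(189, 194)), -1)) = Mul(36504, Pow(Add(15, 383), -1)) = Mul(36504, Pow(398, -1)) = Mul(36504, Rational(1, 398)) = Rational(18252, 199)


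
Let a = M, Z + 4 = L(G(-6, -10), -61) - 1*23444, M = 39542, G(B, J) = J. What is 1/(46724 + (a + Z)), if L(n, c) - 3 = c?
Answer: 1/62760 ≈ 1.5934e-5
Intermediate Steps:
L(n, c) = 3 + c
Z = -23506 (Z = -4 + ((3 - 61) - 1*23444) = -4 + (-58 - 23444) = -4 - 23502 = -23506)
a = 39542
1/(46724 + (a + Z)) = 1/(46724 + (39542 - 23506)) = 1/(46724 + 16036) = 1/62760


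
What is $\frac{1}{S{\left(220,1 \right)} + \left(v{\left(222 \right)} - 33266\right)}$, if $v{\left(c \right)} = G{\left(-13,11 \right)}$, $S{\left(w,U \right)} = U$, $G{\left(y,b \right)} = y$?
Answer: $- \frac{1}{33278} \approx -3.005 \cdot 10^{-5}$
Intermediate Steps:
$v{\left(c \right)} = -13$
$\frac{1}{S{\left(220,1 \right)} + \left(v{\left(222 \right)} - 33266\right)} = \frac{1}{1 - 33279} = \frac{1}{-33278} = - \frac{1}{33278}$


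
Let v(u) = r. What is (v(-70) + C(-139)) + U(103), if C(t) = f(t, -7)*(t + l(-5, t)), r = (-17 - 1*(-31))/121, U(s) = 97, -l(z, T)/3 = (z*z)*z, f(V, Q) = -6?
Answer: -159585/121 ≈ -1318.9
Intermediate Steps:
l(z, T) = -3*z³ (l(z, T) = -3*z*z*z = -3*z²*z = -3*z³)
r = 14/121 (r = (-17 + 31)*(1/121) = 14*(1/121) = 14/121 ≈ 0.11570)
C(t) = -2250 - 6*t (C(t) = -6*(t - 3*(-5)³) = -6*(t - 3*(-125)) = -6*(t + 375) = -6*(375 + t) = -2250 - 6*t)
v(u) = 14/121
(v(-70) + C(-139)) + U(103) = (14/121 + (-2250 - 6*(-139))) + 97 = (14/121 + (-2250 + 834)) + 97 = (14/121 - 1416) + 97 = -171322/121 + 97 = -159585/121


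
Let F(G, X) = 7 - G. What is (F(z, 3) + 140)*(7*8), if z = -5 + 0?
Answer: 8512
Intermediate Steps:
z = -5
(F(z, 3) + 140)*(7*8) = ((7 - 1*(-5)) + 140)*(7*8) = ((7 + 5) + 140)*56 = (12 + 140)*56 = 152*56 = 8512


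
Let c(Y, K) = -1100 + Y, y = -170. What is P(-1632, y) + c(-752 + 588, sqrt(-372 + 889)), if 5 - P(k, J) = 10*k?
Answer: 15061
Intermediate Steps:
P(k, J) = 5 - 10*k
P(-1632, y) + c(-752 + 588, sqrt(-372 + 889)) = (5 - 10*(-1632)) + (-1100 + (-752 + 588)) = (5 + 16320) + (-1100 - 164) = 16325 - 1264 = 15061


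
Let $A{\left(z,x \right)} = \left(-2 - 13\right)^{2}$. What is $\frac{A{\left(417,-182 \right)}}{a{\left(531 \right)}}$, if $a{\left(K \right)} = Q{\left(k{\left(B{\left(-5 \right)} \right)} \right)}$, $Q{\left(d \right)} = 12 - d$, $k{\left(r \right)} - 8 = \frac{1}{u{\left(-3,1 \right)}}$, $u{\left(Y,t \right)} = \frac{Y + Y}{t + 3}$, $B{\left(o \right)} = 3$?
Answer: $\frac{675}{14} \approx 48.214$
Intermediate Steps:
$u{\left(Y,t \right)} = \frac{2 Y}{3 + t}$
$k{\left(r \right)} = \frac{22}{3}$ ($k{\left(r \right)} = 8 + \frac{1}{2 \left(-3\right) \frac{1}{3 + 1}} = 8 + \frac{1}{2 \left(-3\right) \frac{1}{4}} = 8 + \frac{1}{- \frac{3}{2}} = 8 - \frac{2}{3} = \frac{22}{3}$)
$a{\left(K \right)} = \frac{14}{3}$ ($a{\left(K \right)} = 12 - \frac{22}{3} = \frac{14}{3}$)
$A{\left(z,x \right)} = 225$ ($A{\left(z,x \right)} = \left(-15\right)^{2} = 225$)
$\frac{A{\left(417,-182 \right)}}{a{\left(531 \right)}} = \frac{225}{\frac{14}{3}} = 225 \cdot \frac{3}{14} = \frac{675}{14}$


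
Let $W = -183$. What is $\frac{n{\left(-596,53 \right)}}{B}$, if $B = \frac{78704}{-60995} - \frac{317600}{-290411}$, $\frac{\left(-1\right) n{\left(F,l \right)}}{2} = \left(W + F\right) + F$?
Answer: $- \frac{2214202368125}{158386152} \approx -13980.0$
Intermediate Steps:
$n{\left(F,l \right)} = 366 - 4 F$ ($n{\left(F,l \right)} = - 2 \left(\left(-183 + F\right) + F\right) = - 2 \left(-183 + 2 F\right) = 366 - 4 F$)
$B = - \frac{316772304}{1610328995}$ ($B = 78704 \left(- \frac{1}{60995}\right) - - \frac{317600}{290411} = - \frac{78704}{60995} + \frac{317600}{290411} = - \frac{316772304}{1610328995} \approx -0.19671$)
$\frac{n{\left(-596,53 \right)}}{B} = \frac{366 - -2384}{- \frac{316772304}{1610328995}} = \left(366 + 2384\right) \left(- \frac{1610328995}{316772304}\right) = 2750 \left(- \frac{1610328995}{316772304}\right) = - \frac{2214202368125}{158386152}$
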